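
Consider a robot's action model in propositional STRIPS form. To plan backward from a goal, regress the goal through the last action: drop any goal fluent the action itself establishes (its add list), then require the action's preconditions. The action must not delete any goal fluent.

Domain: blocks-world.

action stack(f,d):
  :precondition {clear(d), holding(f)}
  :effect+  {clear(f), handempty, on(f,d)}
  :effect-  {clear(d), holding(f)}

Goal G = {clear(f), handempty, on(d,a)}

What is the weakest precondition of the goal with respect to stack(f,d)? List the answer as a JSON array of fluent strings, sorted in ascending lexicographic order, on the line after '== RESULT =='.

Compute (G \ add) ∪ pre:
  G ∩ del = {}  (empty — regression defined)
  G \ add = {clear(f), handempty, on(d,a)} \ {clear(f), handempty, on(f,d)} = {on(d,a)}
  ∪ pre   = {on(d,a)} ∪ {clear(d), holding(f)}
          = {clear(d), holding(f), on(d,a)}

== RESULT ==
["clear(d)", "holding(f)", "on(d,a)"]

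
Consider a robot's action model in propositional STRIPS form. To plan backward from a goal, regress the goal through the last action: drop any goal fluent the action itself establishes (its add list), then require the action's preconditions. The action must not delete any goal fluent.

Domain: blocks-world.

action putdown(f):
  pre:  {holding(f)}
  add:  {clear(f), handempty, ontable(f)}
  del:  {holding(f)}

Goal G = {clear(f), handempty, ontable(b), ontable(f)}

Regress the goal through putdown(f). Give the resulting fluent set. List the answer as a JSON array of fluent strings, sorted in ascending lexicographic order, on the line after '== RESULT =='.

Regress:
  G ∩ del = {}  (empty — regression defined)
  G \ add = {clear(f), handempty, ontable(b), ontable(f)} \ {clear(f), handempty, ontable(f)} = {ontable(b)}
  ∪ pre   = {ontable(b)} ∪ {holding(f)}
          = {holding(f), ontable(b)}

== RESULT ==
["holding(f)", "ontable(b)"]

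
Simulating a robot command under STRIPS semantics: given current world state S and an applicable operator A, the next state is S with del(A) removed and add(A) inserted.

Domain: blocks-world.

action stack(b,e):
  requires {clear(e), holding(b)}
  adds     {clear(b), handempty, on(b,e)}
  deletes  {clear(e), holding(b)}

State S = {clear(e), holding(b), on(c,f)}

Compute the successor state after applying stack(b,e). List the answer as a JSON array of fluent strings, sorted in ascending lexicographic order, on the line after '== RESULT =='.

Progress:
  pre ⊆ S: {clear(e), holding(b)} ⊆ S  — applicable
  S \ del = {on(c,f)}
  ∪ add   = {clear(b), handempty, on(b,e), on(c,f)}

== RESULT ==
["clear(b)", "handempty", "on(b,e)", "on(c,f)"]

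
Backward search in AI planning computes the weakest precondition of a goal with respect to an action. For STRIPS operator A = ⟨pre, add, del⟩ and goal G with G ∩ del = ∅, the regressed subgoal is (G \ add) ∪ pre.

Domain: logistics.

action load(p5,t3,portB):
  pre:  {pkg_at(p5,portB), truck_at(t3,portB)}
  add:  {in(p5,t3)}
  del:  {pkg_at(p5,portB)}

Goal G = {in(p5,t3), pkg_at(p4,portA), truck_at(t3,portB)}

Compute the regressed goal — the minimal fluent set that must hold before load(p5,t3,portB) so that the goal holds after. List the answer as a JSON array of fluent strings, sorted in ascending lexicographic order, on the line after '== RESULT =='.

Compute (G \ add) ∪ pre:
  G ∩ del = {}  (empty — regression defined)
  G \ add = {in(p5,t3), pkg_at(p4,portA), truck_at(t3,portB)} \ {in(p5,t3)} = {pkg_at(p4,portA), truck_at(t3,portB)}
  ∪ pre   = {pkg_at(p4,portA), truck_at(t3,portB)} ∪ {pkg_at(p5,portB), truck_at(t3,portB)}
          = {pkg_at(p4,portA), pkg_at(p5,portB), truck_at(t3,portB)}

== RESULT ==
["pkg_at(p4,portA)", "pkg_at(p5,portB)", "truck_at(t3,portB)"]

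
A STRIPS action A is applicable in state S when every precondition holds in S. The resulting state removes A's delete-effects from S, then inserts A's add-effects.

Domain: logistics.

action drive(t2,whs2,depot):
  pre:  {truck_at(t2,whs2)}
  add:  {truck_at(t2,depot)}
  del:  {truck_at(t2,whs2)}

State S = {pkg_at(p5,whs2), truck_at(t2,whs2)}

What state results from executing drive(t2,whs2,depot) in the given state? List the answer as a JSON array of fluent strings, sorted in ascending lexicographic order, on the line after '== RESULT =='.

Compute (S \ del) ∪ add:
  pre ⊆ S: {truck_at(t2,whs2)} ⊆ S  — applicable
  S \ del = {pkg_at(p5,whs2)}
  ∪ add   = {pkg_at(p5,whs2), truck_at(t2,depot)}

== RESULT ==
["pkg_at(p5,whs2)", "truck_at(t2,depot)"]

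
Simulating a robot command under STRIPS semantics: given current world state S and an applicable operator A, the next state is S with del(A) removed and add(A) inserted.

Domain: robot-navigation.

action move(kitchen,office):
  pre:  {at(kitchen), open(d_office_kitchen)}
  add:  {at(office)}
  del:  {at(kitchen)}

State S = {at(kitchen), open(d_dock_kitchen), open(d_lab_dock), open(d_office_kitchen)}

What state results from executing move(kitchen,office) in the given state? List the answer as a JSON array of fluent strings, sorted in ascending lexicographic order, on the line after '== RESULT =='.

Compute (S \ del) ∪ add:
  pre ⊆ S: {at(kitchen), open(d_office_kitchen)} ⊆ S  — applicable
  S \ del = {open(d_dock_kitchen), open(d_lab_dock), open(d_office_kitchen)}
  ∪ add   = {at(office), open(d_dock_kitchen), open(d_lab_dock), open(d_office_kitchen)}

== RESULT ==
["at(office)", "open(d_dock_kitchen)", "open(d_lab_dock)", "open(d_office_kitchen)"]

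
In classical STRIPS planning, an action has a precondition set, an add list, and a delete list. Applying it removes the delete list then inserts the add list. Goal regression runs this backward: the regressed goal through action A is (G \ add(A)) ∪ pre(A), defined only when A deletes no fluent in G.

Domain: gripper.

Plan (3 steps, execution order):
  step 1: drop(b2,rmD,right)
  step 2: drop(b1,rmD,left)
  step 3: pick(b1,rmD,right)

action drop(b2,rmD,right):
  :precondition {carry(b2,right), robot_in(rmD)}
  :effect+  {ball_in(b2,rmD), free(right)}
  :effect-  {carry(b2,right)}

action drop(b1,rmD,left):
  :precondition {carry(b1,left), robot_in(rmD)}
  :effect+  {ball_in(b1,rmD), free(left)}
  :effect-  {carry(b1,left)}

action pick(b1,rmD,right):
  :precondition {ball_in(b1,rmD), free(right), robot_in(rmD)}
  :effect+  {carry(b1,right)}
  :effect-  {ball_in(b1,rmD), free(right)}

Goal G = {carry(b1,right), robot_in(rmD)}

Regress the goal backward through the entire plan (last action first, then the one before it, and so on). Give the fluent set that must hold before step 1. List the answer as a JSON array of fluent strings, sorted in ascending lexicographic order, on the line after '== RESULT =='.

Work backward from the goal:
  through step 3 (pick(b1,rmD,right)): drop {carry(b1,right)}, keep {robot_in(rmD)}, require {ball_in(b1,rmD), free(right), robot_in(rmD)}
    → {ball_in(b1,rmD), free(right), robot_in(rmD)}
  through step 2 (drop(b1,rmD,left)): drop {ball_in(b1,rmD)}, keep {free(right), robot_in(rmD)}, require {carry(b1,left), robot_in(rmD)}
    → {carry(b1,left), free(right), robot_in(rmD)}
  through step 1 (drop(b2,rmD,right)): drop {free(right)}, keep {carry(b1,left), robot_in(rmD)}, require {carry(b2,right), robot_in(rmD)}
    → {carry(b1,left), carry(b2,right), robot_in(rmD)}

== RESULT ==
["carry(b1,left)", "carry(b2,right)", "robot_in(rmD)"]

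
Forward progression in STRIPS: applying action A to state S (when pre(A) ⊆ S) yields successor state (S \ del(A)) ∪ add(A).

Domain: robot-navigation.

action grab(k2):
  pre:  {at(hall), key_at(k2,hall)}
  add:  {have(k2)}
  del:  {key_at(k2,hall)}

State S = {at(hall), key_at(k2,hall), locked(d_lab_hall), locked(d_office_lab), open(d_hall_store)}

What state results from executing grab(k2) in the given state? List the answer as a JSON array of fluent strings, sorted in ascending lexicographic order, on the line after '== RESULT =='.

Progress:
  pre ⊆ S: {at(hall), key_at(k2,hall)} ⊆ S  — applicable
  S \ del = {at(hall), locked(d_lab_hall), locked(d_office_lab), open(d_hall_store)}
  ∪ add   = {at(hall), have(k2), locked(d_lab_hall), locked(d_office_lab), open(d_hall_store)}

== RESULT ==
["at(hall)", "have(k2)", "locked(d_lab_hall)", "locked(d_office_lab)", "open(d_hall_store)"]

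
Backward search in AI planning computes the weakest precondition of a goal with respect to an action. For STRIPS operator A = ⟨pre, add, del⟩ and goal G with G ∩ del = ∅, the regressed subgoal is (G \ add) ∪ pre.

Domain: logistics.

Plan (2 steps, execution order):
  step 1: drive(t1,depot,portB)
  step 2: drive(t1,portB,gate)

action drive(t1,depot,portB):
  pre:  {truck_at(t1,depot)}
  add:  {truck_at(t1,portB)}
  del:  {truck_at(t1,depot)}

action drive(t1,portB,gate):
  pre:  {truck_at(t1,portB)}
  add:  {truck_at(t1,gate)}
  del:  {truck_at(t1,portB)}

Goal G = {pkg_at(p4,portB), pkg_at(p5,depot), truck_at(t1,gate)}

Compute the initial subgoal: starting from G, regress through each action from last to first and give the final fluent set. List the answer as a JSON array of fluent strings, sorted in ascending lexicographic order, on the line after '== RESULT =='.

Regress step by step:
  through step 2 (drive(t1,portB,gate)): drop {truck_at(t1,gate)}, keep {pkg_at(p4,portB), pkg_at(p5,depot)}, require {truck_at(t1,portB)}
    → {pkg_at(p4,portB), pkg_at(p5,depot), truck_at(t1,portB)}
  through step 1 (drive(t1,depot,portB)): drop {truck_at(t1,portB)}, keep {pkg_at(p4,portB), pkg_at(p5,depot)}, require {truck_at(t1,depot)}
    → {pkg_at(p4,portB), pkg_at(p5,depot), truck_at(t1,depot)}

== RESULT ==
["pkg_at(p4,portB)", "pkg_at(p5,depot)", "truck_at(t1,depot)"]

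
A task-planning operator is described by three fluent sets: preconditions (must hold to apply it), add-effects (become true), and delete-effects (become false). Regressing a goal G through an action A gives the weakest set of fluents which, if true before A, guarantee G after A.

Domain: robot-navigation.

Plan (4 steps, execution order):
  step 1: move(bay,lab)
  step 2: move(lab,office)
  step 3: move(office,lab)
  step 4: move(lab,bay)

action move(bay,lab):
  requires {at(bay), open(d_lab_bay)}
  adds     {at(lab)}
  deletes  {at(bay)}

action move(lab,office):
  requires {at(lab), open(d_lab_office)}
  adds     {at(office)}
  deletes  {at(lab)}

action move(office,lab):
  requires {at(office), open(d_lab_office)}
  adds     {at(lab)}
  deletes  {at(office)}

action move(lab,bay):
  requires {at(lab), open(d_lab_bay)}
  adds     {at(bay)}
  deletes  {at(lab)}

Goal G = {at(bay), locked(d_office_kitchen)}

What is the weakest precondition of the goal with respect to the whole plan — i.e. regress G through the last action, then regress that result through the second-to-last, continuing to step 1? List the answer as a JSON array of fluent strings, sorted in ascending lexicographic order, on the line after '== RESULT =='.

Work backward from the goal:
  through step 4 (move(lab,bay)): drop {at(bay)}, keep {locked(d_office_kitchen)}, require {at(lab), open(d_lab_bay)}
    → {at(lab), locked(d_office_kitchen), open(d_lab_bay)}
  through step 3 (move(office,lab)): drop {at(lab)}, keep {locked(d_office_kitchen), open(d_lab_bay)}, require {at(office), open(d_lab_office)}
    → {at(office), locked(d_office_kitchen), open(d_lab_bay), open(d_lab_office)}
  through step 2 (move(lab,office)): drop {at(office)}, keep {locked(d_office_kitchen), open(d_lab_bay), open(d_lab_office)}, require {at(lab), open(d_lab_office)}
    → {at(lab), locked(d_office_kitchen), open(d_lab_bay), open(d_lab_office)}
  through step 1 (move(bay,lab)): drop {at(lab)}, keep {locked(d_office_kitchen), open(d_lab_bay), open(d_lab_office)}, require {at(bay), open(d_lab_bay)}
    → {at(bay), locked(d_office_kitchen), open(d_lab_bay), open(d_lab_office)}

== RESULT ==
["at(bay)", "locked(d_office_kitchen)", "open(d_lab_bay)", "open(d_lab_office)"]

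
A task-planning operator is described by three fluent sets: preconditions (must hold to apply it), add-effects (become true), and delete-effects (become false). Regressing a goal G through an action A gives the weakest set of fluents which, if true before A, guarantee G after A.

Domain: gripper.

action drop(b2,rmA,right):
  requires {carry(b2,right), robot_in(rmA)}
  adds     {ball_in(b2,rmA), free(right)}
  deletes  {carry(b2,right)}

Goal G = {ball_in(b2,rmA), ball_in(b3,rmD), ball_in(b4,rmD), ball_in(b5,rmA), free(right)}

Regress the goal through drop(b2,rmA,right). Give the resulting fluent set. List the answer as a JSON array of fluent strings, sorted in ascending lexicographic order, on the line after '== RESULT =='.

Compute (G \ add) ∪ pre:
  G ∩ del = {}  (empty — regression defined)
  G \ add = {ball_in(b2,rmA), ball_in(b3,rmD), ball_in(b4,rmD), ball_in(b5,rmA), free(right)} \ {ball_in(b2,rmA), free(right)} = {ball_in(b3,rmD), ball_in(b4,rmD), ball_in(b5,rmA)}
  ∪ pre   = {ball_in(b3,rmD), ball_in(b4,rmD), ball_in(b5,rmA)} ∪ {carry(b2,right), robot_in(rmA)}
          = {ball_in(b3,rmD), ball_in(b4,rmD), ball_in(b5,rmA), carry(b2,right), robot_in(rmA)}

== RESULT ==
["ball_in(b3,rmD)", "ball_in(b4,rmD)", "ball_in(b5,rmA)", "carry(b2,right)", "robot_in(rmA)"]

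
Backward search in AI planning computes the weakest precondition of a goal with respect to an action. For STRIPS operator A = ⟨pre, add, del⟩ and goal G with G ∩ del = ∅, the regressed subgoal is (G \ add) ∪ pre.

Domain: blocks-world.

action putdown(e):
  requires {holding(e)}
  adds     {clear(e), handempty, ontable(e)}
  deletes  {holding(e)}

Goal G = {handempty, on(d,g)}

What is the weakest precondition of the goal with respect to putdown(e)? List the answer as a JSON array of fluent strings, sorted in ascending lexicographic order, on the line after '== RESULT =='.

Compute (G \ add) ∪ pre:
  G ∩ del = {}  (empty — regression defined)
  G \ add = {handempty, on(d,g)} \ {clear(e), handempty, ontable(e)} = {on(d,g)}
  ∪ pre   = {on(d,g)} ∪ {holding(e)}
          = {holding(e), on(d,g)}

== RESULT ==
["holding(e)", "on(d,g)"]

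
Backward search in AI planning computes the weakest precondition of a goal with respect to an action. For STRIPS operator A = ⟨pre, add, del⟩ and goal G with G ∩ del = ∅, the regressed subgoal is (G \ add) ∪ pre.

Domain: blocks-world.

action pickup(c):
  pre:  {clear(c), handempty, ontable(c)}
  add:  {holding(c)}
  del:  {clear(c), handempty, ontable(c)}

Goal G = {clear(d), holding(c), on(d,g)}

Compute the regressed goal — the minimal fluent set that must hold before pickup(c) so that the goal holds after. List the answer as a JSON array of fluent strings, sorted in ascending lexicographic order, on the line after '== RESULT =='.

Compute (G \ add) ∪ pre:
  G ∩ del = {}  (empty — regression defined)
  G \ add = {clear(d), holding(c), on(d,g)} \ {holding(c)} = {clear(d), on(d,g)}
  ∪ pre   = {clear(d), on(d,g)} ∪ {clear(c), handempty, ontable(c)}
          = {clear(c), clear(d), handempty, on(d,g), ontable(c)}

== RESULT ==
["clear(c)", "clear(d)", "handempty", "on(d,g)", "ontable(c)"]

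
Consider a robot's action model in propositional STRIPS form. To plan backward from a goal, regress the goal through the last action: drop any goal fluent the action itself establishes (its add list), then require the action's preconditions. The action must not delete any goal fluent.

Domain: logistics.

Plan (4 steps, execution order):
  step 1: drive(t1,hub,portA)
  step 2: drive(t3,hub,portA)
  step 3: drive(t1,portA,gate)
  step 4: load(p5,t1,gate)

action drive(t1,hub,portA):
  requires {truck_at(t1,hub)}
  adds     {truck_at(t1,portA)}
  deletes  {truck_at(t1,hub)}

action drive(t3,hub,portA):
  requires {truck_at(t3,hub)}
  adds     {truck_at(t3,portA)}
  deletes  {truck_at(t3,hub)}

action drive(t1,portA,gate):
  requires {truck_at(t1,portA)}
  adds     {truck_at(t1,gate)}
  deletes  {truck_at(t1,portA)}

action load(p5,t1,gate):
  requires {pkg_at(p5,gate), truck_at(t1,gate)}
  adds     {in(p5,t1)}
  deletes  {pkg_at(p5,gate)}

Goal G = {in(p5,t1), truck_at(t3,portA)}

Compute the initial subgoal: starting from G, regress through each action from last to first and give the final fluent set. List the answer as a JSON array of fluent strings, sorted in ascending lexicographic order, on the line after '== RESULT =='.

Regress step by step:
  through step 4 (load(p5,t1,gate)): drop {in(p5,t1)}, keep {truck_at(t3,portA)}, require {pkg_at(p5,gate), truck_at(t1,gate)}
    → {pkg_at(p5,gate), truck_at(t1,gate), truck_at(t3,portA)}
  through step 3 (drive(t1,portA,gate)): drop {truck_at(t1,gate)}, keep {pkg_at(p5,gate), truck_at(t3,portA)}, require {truck_at(t1,portA)}
    → {pkg_at(p5,gate), truck_at(t1,portA), truck_at(t3,portA)}
  through step 2 (drive(t3,hub,portA)): drop {truck_at(t3,portA)}, keep {pkg_at(p5,gate), truck_at(t1,portA)}, require {truck_at(t3,hub)}
    → {pkg_at(p5,gate), truck_at(t1,portA), truck_at(t3,hub)}
  through step 1 (drive(t1,hub,portA)): drop {truck_at(t1,portA)}, keep {pkg_at(p5,gate), truck_at(t3,hub)}, require {truck_at(t1,hub)}
    → {pkg_at(p5,gate), truck_at(t1,hub), truck_at(t3,hub)}

== RESULT ==
["pkg_at(p5,gate)", "truck_at(t1,hub)", "truck_at(t3,hub)"]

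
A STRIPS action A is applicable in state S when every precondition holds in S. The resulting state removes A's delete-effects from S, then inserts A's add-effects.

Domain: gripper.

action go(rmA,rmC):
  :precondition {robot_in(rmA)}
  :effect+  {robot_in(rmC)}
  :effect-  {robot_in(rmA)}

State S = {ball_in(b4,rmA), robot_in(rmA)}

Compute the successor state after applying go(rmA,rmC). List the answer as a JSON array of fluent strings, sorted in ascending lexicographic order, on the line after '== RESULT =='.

Compute (S \ del) ∪ add:
  pre ⊆ S: {robot_in(rmA)} ⊆ S  — applicable
  S \ del = {ball_in(b4,rmA)}
  ∪ add   = {ball_in(b4,rmA), robot_in(rmC)}

== RESULT ==
["ball_in(b4,rmA)", "robot_in(rmC)"]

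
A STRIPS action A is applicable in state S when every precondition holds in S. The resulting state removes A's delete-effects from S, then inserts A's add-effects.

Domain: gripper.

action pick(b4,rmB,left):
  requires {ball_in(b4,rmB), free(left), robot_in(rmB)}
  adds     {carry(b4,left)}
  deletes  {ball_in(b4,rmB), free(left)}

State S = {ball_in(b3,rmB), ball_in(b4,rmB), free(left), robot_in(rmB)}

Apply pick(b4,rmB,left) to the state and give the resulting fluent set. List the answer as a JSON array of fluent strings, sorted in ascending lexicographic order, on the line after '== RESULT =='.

Compute (S \ del) ∪ add:
  pre ⊆ S: {ball_in(b4,rmB), free(left), robot_in(rmB)} ⊆ S  — applicable
  S \ del = {ball_in(b3,rmB), robot_in(rmB)}
  ∪ add   = {ball_in(b3,rmB), carry(b4,left), robot_in(rmB)}

== RESULT ==
["ball_in(b3,rmB)", "carry(b4,left)", "robot_in(rmB)"]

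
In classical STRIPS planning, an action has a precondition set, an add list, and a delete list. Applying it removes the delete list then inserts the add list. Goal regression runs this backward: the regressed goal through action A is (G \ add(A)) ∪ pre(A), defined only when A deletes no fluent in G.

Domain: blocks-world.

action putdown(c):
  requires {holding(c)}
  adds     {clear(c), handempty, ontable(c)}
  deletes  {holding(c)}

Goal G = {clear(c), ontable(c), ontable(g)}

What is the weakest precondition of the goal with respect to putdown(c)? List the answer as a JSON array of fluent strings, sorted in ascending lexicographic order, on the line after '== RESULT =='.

Regress:
  G ∩ del = {}  (empty — regression defined)
  G \ add = {clear(c), ontable(c), ontable(g)} \ {clear(c), handempty, ontable(c)} = {ontable(g)}
  ∪ pre   = {ontable(g)} ∪ {holding(c)}
          = {holding(c), ontable(g)}

== RESULT ==
["holding(c)", "ontable(g)"]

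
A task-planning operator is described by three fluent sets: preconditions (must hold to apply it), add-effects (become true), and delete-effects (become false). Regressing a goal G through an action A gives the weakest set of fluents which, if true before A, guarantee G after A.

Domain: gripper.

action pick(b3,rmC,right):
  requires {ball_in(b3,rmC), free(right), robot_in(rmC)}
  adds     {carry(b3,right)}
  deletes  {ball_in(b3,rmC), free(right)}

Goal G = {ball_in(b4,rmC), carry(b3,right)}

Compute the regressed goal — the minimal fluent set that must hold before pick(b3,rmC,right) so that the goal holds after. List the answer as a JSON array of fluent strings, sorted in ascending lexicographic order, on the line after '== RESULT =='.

Compute (G \ add) ∪ pre:
  G ∩ del = {}  (empty — regression defined)
  G \ add = {ball_in(b4,rmC), carry(b3,right)} \ {carry(b3,right)} = {ball_in(b4,rmC)}
  ∪ pre   = {ball_in(b4,rmC)} ∪ {ball_in(b3,rmC), free(right), robot_in(rmC)}
          = {ball_in(b3,rmC), ball_in(b4,rmC), free(right), robot_in(rmC)}

== RESULT ==
["ball_in(b3,rmC)", "ball_in(b4,rmC)", "free(right)", "robot_in(rmC)"]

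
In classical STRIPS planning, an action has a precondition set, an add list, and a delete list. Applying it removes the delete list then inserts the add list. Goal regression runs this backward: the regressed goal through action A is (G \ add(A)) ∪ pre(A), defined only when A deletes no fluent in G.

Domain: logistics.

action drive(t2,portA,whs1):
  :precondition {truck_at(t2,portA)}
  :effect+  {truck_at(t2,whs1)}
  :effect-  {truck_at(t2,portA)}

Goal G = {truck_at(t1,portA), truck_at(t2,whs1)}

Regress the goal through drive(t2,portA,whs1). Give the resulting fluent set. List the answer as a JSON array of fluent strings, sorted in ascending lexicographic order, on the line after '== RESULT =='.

Regress:
  G ∩ del = {}  (empty — regression defined)
  G \ add = {truck_at(t1,portA), truck_at(t2,whs1)} \ {truck_at(t2,whs1)} = {truck_at(t1,portA)}
  ∪ pre   = {truck_at(t1,portA)} ∪ {truck_at(t2,portA)}
          = {truck_at(t1,portA), truck_at(t2,portA)}

== RESULT ==
["truck_at(t1,portA)", "truck_at(t2,portA)"]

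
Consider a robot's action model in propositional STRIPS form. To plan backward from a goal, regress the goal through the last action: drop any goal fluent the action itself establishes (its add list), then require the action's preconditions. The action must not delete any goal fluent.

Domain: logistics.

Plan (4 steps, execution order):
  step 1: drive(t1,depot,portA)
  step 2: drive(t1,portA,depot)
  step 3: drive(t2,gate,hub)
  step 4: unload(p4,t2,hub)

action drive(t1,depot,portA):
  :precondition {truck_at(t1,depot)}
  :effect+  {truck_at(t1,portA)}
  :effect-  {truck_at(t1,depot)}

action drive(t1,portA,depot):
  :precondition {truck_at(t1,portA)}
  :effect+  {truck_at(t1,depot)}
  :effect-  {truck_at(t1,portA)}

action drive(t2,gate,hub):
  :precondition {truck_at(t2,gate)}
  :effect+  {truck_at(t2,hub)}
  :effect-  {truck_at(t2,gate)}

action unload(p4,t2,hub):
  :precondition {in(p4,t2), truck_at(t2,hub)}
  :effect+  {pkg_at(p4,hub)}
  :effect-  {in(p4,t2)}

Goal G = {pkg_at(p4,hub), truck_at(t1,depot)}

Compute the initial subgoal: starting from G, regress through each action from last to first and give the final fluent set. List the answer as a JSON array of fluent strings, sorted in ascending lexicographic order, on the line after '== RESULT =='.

Work backward from the goal:
  through step 4 (unload(p4,t2,hub)): drop {pkg_at(p4,hub)}, keep {truck_at(t1,depot)}, require {in(p4,t2), truck_at(t2,hub)}
    → {in(p4,t2), truck_at(t1,depot), truck_at(t2,hub)}
  through step 3 (drive(t2,gate,hub)): drop {truck_at(t2,hub)}, keep {in(p4,t2), truck_at(t1,depot)}, require {truck_at(t2,gate)}
    → {in(p4,t2), truck_at(t1,depot), truck_at(t2,gate)}
  through step 2 (drive(t1,portA,depot)): drop {truck_at(t1,depot)}, keep {in(p4,t2), truck_at(t2,gate)}, require {truck_at(t1,portA)}
    → {in(p4,t2), truck_at(t1,portA), truck_at(t2,gate)}
  through step 1 (drive(t1,depot,portA)): drop {truck_at(t1,portA)}, keep {in(p4,t2), truck_at(t2,gate)}, require {truck_at(t1,depot)}
    → {in(p4,t2), truck_at(t1,depot), truck_at(t2,gate)}

== RESULT ==
["in(p4,t2)", "truck_at(t1,depot)", "truck_at(t2,gate)"]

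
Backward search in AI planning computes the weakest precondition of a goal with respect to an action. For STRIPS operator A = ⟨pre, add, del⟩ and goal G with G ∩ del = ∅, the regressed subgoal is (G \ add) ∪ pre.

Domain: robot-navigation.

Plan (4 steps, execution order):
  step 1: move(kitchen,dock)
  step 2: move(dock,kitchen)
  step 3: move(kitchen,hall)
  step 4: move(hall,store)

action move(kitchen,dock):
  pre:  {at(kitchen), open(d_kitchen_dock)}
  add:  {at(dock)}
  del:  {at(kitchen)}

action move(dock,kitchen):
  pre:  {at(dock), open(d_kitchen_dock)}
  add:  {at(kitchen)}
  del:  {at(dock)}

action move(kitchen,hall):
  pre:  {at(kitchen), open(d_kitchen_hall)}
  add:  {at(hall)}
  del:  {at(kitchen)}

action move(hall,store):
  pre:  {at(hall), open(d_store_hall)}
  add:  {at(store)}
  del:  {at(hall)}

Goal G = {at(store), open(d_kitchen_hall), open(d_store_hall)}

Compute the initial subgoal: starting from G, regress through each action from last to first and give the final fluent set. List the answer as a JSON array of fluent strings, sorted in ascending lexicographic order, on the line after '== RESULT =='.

Work backward from the goal:
  through step 4 (move(hall,store)): drop {at(store)}, keep {open(d_kitchen_hall), open(d_store_hall)}, require {at(hall), open(d_store_hall)}
    → {at(hall), open(d_kitchen_hall), open(d_store_hall)}
  through step 3 (move(kitchen,hall)): drop {at(hall)}, keep {open(d_kitchen_hall), open(d_store_hall)}, require {at(kitchen), open(d_kitchen_hall)}
    → {at(kitchen), open(d_kitchen_hall), open(d_store_hall)}
  through step 2 (move(dock,kitchen)): drop {at(kitchen)}, keep {open(d_kitchen_hall), open(d_store_hall)}, require {at(dock), open(d_kitchen_dock)}
    → {at(dock), open(d_kitchen_dock), open(d_kitchen_hall), open(d_store_hall)}
  through step 1 (move(kitchen,dock)): drop {at(dock)}, keep {open(d_kitchen_dock), open(d_kitchen_hall), open(d_store_hall)}, require {at(kitchen), open(d_kitchen_dock)}
    → {at(kitchen), open(d_kitchen_dock), open(d_kitchen_hall), open(d_store_hall)}

== RESULT ==
["at(kitchen)", "open(d_kitchen_dock)", "open(d_kitchen_hall)", "open(d_store_hall)"]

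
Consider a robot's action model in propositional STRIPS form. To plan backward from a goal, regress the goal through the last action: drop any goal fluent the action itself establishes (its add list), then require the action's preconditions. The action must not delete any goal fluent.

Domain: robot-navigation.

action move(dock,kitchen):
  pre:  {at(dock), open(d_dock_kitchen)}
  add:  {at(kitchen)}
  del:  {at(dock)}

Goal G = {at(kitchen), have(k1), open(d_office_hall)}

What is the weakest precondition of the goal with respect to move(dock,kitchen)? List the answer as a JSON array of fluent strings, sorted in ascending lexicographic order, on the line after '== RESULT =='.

Regress:
  G ∩ del = {}  (empty — regression defined)
  G \ add = {at(kitchen), have(k1), open(d_office_hall)} \ {at(kitchen)} = {have(k1), open(d_office_hall)}
  ∪ pre   = {have(k1), open(d_office_hall)} ∪ {at(dock), open(d_dock_kitchen)}
          = {at(dock), have(k1), open(d_dock_kitchen), open(d_office_hall)}

== RESULT ==
["at(dock)", "have(k1)", "open(d_dock_kitchen)", "open(d_office_hall)"]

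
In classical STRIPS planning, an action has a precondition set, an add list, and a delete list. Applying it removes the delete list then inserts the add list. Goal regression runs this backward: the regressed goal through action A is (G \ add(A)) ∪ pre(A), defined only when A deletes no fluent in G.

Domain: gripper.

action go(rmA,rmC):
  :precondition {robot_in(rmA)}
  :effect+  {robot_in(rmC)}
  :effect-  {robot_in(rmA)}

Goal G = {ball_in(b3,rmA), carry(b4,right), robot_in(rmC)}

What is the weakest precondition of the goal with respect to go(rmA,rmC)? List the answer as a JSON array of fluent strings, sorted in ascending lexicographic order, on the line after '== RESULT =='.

Regress:
  G ∩ del = {}  (empty — regression defined)
  G \ add = {ball_in(b3,rmA), carry(b4,right), robot_in(rmC)} \ {robot_in(rmC)} = {ball_in(b3,rmA), carry(b4,right)}
  ∪ pre   = {ball_in(b3,rmA), carry(b4,right)} ∪ {robot_in(rmA)}
          = {ball_in(b3,rmA), carry(b4,right), robot_in(rmA)}

== RESULT ==
["ball_in(b3,rmA)", "carry(b4,right)", "robot_in(rmA)"]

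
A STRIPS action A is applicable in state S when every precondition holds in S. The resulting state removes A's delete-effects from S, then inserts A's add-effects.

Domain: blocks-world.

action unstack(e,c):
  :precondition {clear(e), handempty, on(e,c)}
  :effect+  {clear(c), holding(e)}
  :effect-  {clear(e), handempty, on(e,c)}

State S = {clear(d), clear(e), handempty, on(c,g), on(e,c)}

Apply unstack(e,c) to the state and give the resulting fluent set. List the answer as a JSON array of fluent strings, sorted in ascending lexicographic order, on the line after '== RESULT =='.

Compute (S \ del) ∪ add:
  pre ⊆ S: {clear(e), handempty, on(e,c)} ⊆ S  — applicable
  S \ del = {clear(d), on(c,g)}
  ∪ add   = {clear(c), clear(d), holding(e), on(c,g)}

== RESULT ==
["clear(c)", "clear(d)", "holding(e)", "on(c,g)"]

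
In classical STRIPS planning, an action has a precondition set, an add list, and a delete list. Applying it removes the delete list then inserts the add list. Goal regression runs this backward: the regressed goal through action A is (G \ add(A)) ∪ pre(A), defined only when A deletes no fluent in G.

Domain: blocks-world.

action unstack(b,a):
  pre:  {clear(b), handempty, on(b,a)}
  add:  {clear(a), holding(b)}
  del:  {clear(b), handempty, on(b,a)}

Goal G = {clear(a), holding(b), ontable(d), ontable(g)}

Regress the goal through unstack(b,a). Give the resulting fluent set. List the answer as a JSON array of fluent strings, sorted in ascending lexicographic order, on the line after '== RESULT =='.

Compute (G \ add) ∪ pre:
  G ∩ del = {}  (empty — regression defined)
  G \ add = {clear(a), holding(b), ontable(d), ontable(g)} \ {clear(a), holding(b)} = {ontable(d), ontable(g)}
  ∪ pre   = {ontable(d), ontable(g)} ∪ {clear(b), handempty, on(b,a)}
          = {clear(b), handempty, on(b,a), ontable(d), ontable(g)}

== RESULT ==
["clear(b)", "handempty", "on(b,a)", "ontable(d)", "ontable(g)"]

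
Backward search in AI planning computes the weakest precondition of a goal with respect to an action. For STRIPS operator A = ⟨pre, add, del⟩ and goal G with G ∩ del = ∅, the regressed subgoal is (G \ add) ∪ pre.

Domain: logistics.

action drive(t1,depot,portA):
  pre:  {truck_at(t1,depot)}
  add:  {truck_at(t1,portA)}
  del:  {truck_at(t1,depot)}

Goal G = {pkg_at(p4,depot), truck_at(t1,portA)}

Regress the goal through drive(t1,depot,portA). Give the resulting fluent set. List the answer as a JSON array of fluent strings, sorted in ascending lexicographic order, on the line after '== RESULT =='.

Regress:
  G ∩ del = {}  (empty — regression defined)
  G \ add = {pkg_at(p4,depot), truck_at(t1,portA)} \ {truck_at(t1,portA)} = {pkg_at(p4,depot)}
  ∪ pre   = {pkg_at(p4,depot)} ∪ {truck_at(t1,depot)}
          = {pkg_at(p4,depot), truck_at(t1,depot)}

== RESULT ==
["pkg_at(p4,depot)", "truck_at(t1,depot)"]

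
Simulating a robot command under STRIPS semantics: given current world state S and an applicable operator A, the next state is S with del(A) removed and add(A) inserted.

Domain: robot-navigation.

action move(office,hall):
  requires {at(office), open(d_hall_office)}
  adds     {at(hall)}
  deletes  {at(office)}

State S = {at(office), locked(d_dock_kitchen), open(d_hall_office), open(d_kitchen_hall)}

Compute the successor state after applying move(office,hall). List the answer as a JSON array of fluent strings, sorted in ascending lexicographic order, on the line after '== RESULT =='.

Compute (S \ del) ∪ add:
  pre ⊆ S: {at(office), open(d_hall_office)} ⊆ S  — applicable
  S \ del = {locked(d_dock_kitchen), open(d_hall_office), open(d_kitchen_hall)}
  ∪ add   = {at(hall), locked(d_dock_kitchen), open(d_hall_office), open(d_kitchen_hall)}

== RESULT ==
["at(hall)", "locked(d_dock_kitchen)", "open(d_hall_office)", "open(d_kitchen_hall)"]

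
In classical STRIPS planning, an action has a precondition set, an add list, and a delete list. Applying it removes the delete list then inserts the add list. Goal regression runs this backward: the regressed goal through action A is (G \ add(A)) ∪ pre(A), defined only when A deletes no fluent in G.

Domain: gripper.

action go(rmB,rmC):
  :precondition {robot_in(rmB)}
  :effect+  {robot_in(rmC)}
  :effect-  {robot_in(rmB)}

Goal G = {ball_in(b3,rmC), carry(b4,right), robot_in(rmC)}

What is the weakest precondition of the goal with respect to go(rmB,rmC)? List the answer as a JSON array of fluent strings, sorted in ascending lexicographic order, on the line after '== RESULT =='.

Compute (G \ add) ∪ pre:
  G ∩ del = {}  (empty — regression defined)
  G \ add = {ball_in(b3,rmC), carry(b4,right), robot_in(rmC)} \ {robot_in(rmC)} = {ball_in(b3,rmC), carry(b4,right)}
  ∪ pre   = {ball_in(b3,rmC), carry(b4,right)} ∪ {robot_in(rmB)}
          = {ball_in(b3,rmC), carry(b4,right), robot_in(rmB)}

== RESULT ==
["ball_in(b3,rmC)", "carry(b4,right)", "robot_in(rmB)"]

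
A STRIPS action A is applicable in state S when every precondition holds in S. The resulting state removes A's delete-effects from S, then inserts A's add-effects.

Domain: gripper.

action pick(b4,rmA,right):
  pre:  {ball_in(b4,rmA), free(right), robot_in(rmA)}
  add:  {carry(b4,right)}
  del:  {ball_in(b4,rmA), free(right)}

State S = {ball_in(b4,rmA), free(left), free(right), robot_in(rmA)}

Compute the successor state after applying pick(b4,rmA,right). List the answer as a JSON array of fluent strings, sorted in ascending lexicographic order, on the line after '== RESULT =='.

Progress:
  pre ⊆ S: {ball_in(b4,rmA), free(right), robot_in(rmA)} ⊆ S  — applicable
  S \ del = {free(left), robot_in(rmA)}
  ∪ add   = {carry(b4,right), free(left), robot_in(rmA)}

== RESULT ==
["carry(b4,right)", "free(left)", "robot_in(rmA)"]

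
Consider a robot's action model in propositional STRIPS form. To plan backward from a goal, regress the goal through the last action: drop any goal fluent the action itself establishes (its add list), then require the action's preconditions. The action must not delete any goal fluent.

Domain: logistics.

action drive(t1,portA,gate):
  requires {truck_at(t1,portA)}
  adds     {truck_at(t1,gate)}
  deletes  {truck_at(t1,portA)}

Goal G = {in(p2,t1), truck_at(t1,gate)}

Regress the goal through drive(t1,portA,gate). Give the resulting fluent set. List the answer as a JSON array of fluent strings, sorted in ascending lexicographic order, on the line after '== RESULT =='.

Regress:
  G ∩ del = {}  (empty — regression defined)
  G \ add = {in(p2,t1), truck_at(t1,gate)} \ {truck_at(t1,gate)} = {in(p2,t1)}
  ∪ pre   = {in(p2,t1)} ∪ {truck_at(t1,portA)}
          = {in(p2,t1), truck_at(t1,portA)}

== RESULT ==
["in(p2,t1)", "truck_at(t1,portA)"]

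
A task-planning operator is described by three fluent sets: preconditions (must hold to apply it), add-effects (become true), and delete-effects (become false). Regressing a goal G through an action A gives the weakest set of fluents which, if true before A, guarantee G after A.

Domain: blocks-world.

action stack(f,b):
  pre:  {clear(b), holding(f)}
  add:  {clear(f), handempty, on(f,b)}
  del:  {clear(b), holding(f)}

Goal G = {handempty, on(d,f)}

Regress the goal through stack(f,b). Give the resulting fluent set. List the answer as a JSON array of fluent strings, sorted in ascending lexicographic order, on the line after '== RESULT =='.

Compute (G \ add) ∪ pre:
  G ∩ del = {}  (empty — regression defined)
  G \ add = {handempty, on(d,f)} \ {clear(f), handempty, on(f,b)} = {on(d,f)}
  ∪ pre   = {on(d,f)} ∪ {clear(b), holding(f)}
          = {clear(b), holding(f), on(d,f)}

== RESULT ==
["clear(b)", "holding(f)", "on(d,f)"]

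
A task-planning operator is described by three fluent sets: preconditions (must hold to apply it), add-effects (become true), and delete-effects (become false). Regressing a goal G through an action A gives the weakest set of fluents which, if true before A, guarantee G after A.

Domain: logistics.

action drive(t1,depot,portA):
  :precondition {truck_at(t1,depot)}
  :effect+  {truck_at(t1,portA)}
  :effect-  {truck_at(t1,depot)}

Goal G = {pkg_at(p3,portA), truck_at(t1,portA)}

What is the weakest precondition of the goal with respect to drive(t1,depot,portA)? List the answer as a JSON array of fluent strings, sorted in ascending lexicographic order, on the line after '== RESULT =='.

Regress:
  G ∩ del = {}  (empty — regression defined)
  G \ add = {pkg_at(p3,portA), truck_at(t1,portA)} \ {truck_at(t1,portA)} = {pkg_at(p3,portA)}
  ∪ pre   = {pkg_at(p3,portA)} ∪ {truck_at(t1,depot)}
          = {pkg_at(p3,portA), truck_at(t1,depot)}

== RESULT ==
["pkg_at(p3,portA)", "truck_at(t1,depot)"]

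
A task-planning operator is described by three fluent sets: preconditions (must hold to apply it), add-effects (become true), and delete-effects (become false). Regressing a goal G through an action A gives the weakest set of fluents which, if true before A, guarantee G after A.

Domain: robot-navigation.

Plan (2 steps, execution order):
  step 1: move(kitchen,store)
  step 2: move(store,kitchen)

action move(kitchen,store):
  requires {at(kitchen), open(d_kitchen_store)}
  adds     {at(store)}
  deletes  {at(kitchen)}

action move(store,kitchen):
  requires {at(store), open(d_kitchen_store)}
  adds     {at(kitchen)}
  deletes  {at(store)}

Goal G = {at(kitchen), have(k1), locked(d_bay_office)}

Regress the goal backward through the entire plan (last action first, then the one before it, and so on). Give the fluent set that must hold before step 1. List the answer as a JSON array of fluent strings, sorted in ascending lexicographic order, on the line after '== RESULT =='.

Work backward from the goal:
  through step 2 (move(store,kitchen)): drop {at(kitchen)}, keep {have(k1), locked(d_bay_office)}, require {at(store), open(d_kitchen_store)}
    → {at(store), have(k1), locked(d_bay_office), open(d_kitchen_store)}
  through step 1 (move(kitchen,store)): drop {at(store)}, keep {have(k1), locked(d_bay_office), open(d_kitchen_store)}, require {at(kitchen), open(d_kitchen_store)}
    → {at(kitchen), have(k1), locked(d_bay_office), open(d_kitchen_store)}

== RESULT ==
["at(kitchen)", "have(k1)", "locked(d_bay_office)", "open(d_kitchen_store)"]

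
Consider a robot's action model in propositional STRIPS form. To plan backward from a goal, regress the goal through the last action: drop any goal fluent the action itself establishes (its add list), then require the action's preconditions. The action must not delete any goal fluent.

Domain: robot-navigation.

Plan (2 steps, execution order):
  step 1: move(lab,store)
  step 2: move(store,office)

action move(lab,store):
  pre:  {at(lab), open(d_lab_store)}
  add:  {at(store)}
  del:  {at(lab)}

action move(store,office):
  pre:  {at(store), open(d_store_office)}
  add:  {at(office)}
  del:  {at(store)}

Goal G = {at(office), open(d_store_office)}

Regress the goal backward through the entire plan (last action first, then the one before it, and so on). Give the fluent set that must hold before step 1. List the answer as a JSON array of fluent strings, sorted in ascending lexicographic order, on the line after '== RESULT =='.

Work backward from the goal:
  through step 2 (move(store,office)): drop {at(office)}, keep {open(d_store_office)}, require {at(store), open(d_store_office)}
    → {at(store), open(d_store_office)}
  through step 1 (move(lab,store)): drop {at(store)}, keep {open(d_store_office)}, require {at(lab), open(d_lab_store)}
    → {at(lab), open(d_lab_store), open(d_store_office)}

== RESULT ==
["at(lab)", "open(d_lab_store)", "open(d_store_office)"]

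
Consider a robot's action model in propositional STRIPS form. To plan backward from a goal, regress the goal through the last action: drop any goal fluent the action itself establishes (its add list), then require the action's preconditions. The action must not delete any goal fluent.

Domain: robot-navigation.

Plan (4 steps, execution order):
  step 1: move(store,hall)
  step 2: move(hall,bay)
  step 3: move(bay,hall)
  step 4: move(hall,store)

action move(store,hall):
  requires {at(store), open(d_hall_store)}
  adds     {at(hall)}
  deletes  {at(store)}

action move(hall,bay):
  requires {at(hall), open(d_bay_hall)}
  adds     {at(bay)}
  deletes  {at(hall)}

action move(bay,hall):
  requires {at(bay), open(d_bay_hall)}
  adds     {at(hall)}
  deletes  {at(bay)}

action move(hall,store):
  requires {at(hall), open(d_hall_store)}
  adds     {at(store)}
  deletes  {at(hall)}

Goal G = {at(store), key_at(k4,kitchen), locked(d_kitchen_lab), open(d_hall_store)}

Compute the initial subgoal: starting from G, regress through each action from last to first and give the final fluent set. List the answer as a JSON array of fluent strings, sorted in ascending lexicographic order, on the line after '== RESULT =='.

Work backward from the goal:
  through step 4 (move(hall,store)): drop {at(store)}, keep {key_at(k4,kitchen), locked(d_kitchen_lab), open(d_hall_store)}, require {at(hall), open(d_hall_store)}
    → {at(hall), key_at(k4,kitchen), locked(d_kitchen_lab), open(d_hall_store)}
  through step 3 (move(bay,hall)): drop {at(hall)}, keep {key_at(k4,kitchen), locked(d_kitchen_lab), open(d_hall_store)}, require {at(bay), open(d_bay_hall)}
    → {at(bay), key_at(k4,kitchen), locked(d_kitchen_lab), open(d_bay_hall), open(d_hall_store)}
  through step 2 (move(hall,bay)): drop {at(bay)}, keep {key_at(k4,kitchen), locked(d_kitchen_lab), open(d_bay_hall), open(d_hall_store)}, require {at(hall), open(d_bay_hall)}
    → {at(hall), key_at(k4,kitchen), locked(d_kitchen_lab), open(d_bay_hall), open(d_hall_store)}
  through step 1 (move(store,hall)): drop {at(hall)}, keep {key_at(k4,kitchen), locked(d_kitchen_lab), open(d_bay_hall), open(d_hall_store)}, require {at(store), open(d_hall_store)}
    → {at(store), key_at(k4,kitchen), locked(d_kitchen_lab), open(d_bay_hall), open(d_hall_store)}

== RESULT ==
["at(store)", "key_at(k4,kitchen)", "locked(d_kitchen_lab)", "open(d_bay_hall)", "open(d_hall_store)"]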